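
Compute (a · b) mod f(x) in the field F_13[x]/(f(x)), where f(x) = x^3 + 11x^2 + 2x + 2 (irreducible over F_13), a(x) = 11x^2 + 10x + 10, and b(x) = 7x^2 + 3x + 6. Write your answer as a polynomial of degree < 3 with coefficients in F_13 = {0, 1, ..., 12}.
a · b ≡ 6x^2 + 7x + 1 (mod f(x))

Multiply in F_13[x]: a(x)·b(x) = (11x^2 + 10x + 10)·(7x^2 + 3x + 6) = 12x^4 + 12x^3 + 10x^2 + 12x + 8. This has degree ≥ 3, so divide by f(x) over F_13: 12x^4 + 12x^3 + 10x^2 + 12x + 8 = (12x + 10)·(x^3 + 11x^2 + 2x + 2) + (6x^2 + 7x + 1). Hence a·b ≡ 6x^2 + 7x + 1 (mod f). (F_13[x]/(f) is a field with 13^3 = 2197 elements since f is irreducible of degree 3.)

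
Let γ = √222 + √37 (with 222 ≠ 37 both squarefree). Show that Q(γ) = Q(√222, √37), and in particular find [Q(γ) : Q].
[Q(γ) : Q] = 4 (equivalently, Q(γ) = Q(√222, √37))

Obviously Q(γ) ⊆ Q(√222, √37), and [Q(√222, √37):Q] = 4 (since 222, 37 are distinct squarefree integers > 1 with 8214 not a perfect square). To show equality we compute the minimal polynomial of γ. From γ = √222 + √37: γ^2 = 222 + 2√(8214) + 37 = 259 + 2√(8214), so γ^2 - 259 = 2√(8214); squaring, (γ^2 - 259)^2 = 4·8214, i.e. γ^4 - 518γ^2 + 67081 - 32856 = 0, i.e. γ^4 - 518γ^2 + 34225 = 0. So γ is a root of x^4 - 518x^2 + 34225. This polynomial is irreducible over Q: it has no rational root (each ±√222 ± √37 is irrational), and any factorization into two quadratics over Q would force √(8214) ∈ Q (pairing opposite roots) or √222, √37 ∈ Q (other pairings), all impossible. Hence [Q(γ):Q] = 4 = [Q(√222, √37):Q], so Q(γ) = Q(√222, √37).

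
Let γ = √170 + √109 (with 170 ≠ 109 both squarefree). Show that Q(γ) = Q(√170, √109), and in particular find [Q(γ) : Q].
[Q(γ) : Q] = 4 (equivalently, Q(γ) = Q(√170, √109))

Obviously Q(γ) ⊆ Q(√170, √109), and [Q(√170, √109):Q] = 4 (since 170, 109 are distinct squarefree integers > 1 with 18530 not a perfect square). To show equality we compute the minimal polynomial of γ. From γ = √170 + √109: γ^2 = 170 + 2√(18530) + 109 = 279 + 2√(18530), so γ^2 - 279 = 2√(18530); squaring, (γ^2 - 279)^2 = 4·18530, i.e. γ^4 - 558γ^2 + 77841 - 74120 = 0, i.e. γ^4 - 558γ^2 + 3721 = 0. So γ is a root of x^4 - 558x^2 + 3721. This polynomial is irreducible over Q: it has no rational root (each ±√170 ± √109 is irrational), and any factorization into two quadratics over Q would force √(18530) ∈ Q (pairing opposite roots) or √170, √109 ∈ Q (other pairings), all impossible. Hence [Q(γ):Q] = 4 = [Q(√170, √109):Q], so Q(γ) = Q(√170, √109).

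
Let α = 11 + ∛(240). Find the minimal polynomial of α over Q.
m_α(x) = x^3 - 33x^2 + 363x - 1571

Set β = α - 11 = ∛(240), so β^3 = 240. Then (α - 11)^3 - 240 = 0, i.e. α is a root of g(x) = (x - 11)^3 - 240 = x^3 - 33x^2 + 363x - 1571. Since g(x) = h(x - 11) where h(x) = x^3 - 240, and h is irreducible over Q (because 240 is not a perfect cube, so h has no rational root, and a monic cubic with no rational root is irreducible), g is also irreducible (irreducibility is preserved under the substitution x → x - 11). Hence m_α(x) = x^3 - 33x^2 + 363x - 1571.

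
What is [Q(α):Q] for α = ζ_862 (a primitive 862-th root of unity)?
[Q(α):Q] = 430

The minimal polynomial of ζ_862 over Q is the 862-th cyclotomic polynomial Φ_862(x), which is irreducible over Q and has degree φ(862) = 430. Hence [Q(α):Q] = φ(862) = 430.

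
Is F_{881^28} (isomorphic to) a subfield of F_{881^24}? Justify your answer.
No: F_{881^28} is not a subfield of F_{881^24}

F_{p^m} embeds in F_{p^n} iff m | n. Here 28 ∤ 24 (since 24 = 0·28 + 24 with remainder 24 ≠ 0), so F_{881^28} is not a subfield of F_{881^24}. Equivalently: if it were, the tower law would give 28 = [F_{881^28}:F_881] dividing [F_{881^24}:F_881] = 24, contradiction.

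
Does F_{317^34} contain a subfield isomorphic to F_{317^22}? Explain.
No: F_{317^22} is not a subfield of F_{317^34}

F_{p^m} embeds in F_{p^n} iff m | n. Here 22 ∤ 34 (since 34 = 1·22 + 12 with remainder 12 ≠ 0), so F_{317^22} is not a subfield of F_{317^34}. Equivalently: if it were, the tower law would give 22 = [F_{317^22}:F_317] dividing [F_{317^34}:F_317] = 34, contradiction.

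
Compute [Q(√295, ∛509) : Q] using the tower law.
[Q(√295, ∛509) : Q] = 6

Let L = Q(√295, ∛509). Since Q(√295) ⊂ L and [Q(√295):Q] = 2, the tower law gives 2 | [L:Q]. Likewise Q(∛509) ⊂ L with [Q(∛509):Q] = 3 (because 509 is not a perfect cube), so 3 | [L:Q]. As gcd(2,3) = 1, [L:Q] is divisible by 6. Conversely L is generated over Q by √295 and ∛509, so [L:Q] ≤ 2·3 = 6. Therefore [Q(√295, ∛509) : Q] = 6.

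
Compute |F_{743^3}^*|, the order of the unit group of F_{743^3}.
|F_{743^3}^*| = 410172406

F_{743^3} has 743^3 = 410172407 elements; its multiplicative group consists of all nonzero elements, so |F_{743^3}^*| = 410172407 - 1 = 410172406. (It is cyclic since any finite subgroup of the multiplicative group of a field is cyclic.)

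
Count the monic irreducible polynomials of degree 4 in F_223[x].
There are 618230928 monic irreducible polynomials of degree 4 over F_223

Each element of F_{223^4} that lies in no proper subfield is a root of exactly one monic irreducible of degree 4 over F_223, and each such polynomial has 4 distinct roots in F_{223^4}. By Möbius inversion the count is N_223(4) = (1/4) Σ_{d|4} μ(4/d) · 223^d = (1/4)(μ(4)·223^1 + μ(2)·223^2 + μ(1)·223^4) = 2472923712/4 = 618230928.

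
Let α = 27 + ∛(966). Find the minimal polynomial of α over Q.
m_α(x) = x^3 - 81x^2 + 2187x - 20649

Set β = α - 27 = ∛(966), so β^3 = 966. Then (α - 27)^3 - 966 = 0, i.e. α is a root of g(x) = (x - 27)^3 - 966 = x^3 - 81x^2 + 2187x - 20649. Since g(x) = h(x - 27) where h(x) = x^3 - 966, and h is irreducible over Q (because 966 is not a perfect cube, so h has no rational root, and a monic cubic with no rational root is irreducible), g is also irreducible (irreducibility is preserved under the substitution x → x - 27). Hence m_α(x) = x^3 - 81x^2 + 2187x - 20649.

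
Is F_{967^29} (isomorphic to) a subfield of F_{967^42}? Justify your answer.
No: F_{967^29} is not a subfield of F_{967^42}

F_{p^m} embeds in F_{p^n} iff m | n. Here 29 ∤ 42 (since 42 = 1·29 + 13 with remainder 13 ≠ 0), so F_{967^29} is not a subfield of F_{967^42}. Equivalently: if it were, the tower law would give 29 = [F_{967^29}:F_967] dividing [F_{967^42}:F_967] = 42, contradiction.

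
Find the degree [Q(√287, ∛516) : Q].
[Q(√287, ∛516) : Q] = 6

Let L = Q(√287, ∛516). Since Q(√287) ⊂ L and [Q(√287):Q] = 2, the tower law gives 2 | [L:Q]. Likewise Q(∛516) ⊂ L with [Q(∛516):Q] = 3 (because 516 is not a perfect cube), so 3 | [L:Q]. As gcd(2,3) = 1, [L:Q] is divisible by 6. Conversely L is generated over Q by √287 and ∛516, so [L:Q] ≤ 2·3 = 6. Therefore [Q(√287, ∛516) : Q] = 6.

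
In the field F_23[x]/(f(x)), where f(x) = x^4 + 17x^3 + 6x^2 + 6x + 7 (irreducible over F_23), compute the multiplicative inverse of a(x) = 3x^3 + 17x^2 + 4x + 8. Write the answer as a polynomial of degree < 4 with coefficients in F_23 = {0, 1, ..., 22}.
a(x)^(-1) ≡ 21x^3 + 8x^2 + 14x + 5 (mod f(x))

Since f is irreducible over F_23, F_23[x]/(f) is a field and a(x) ≠ 0 has an inverse. Apply the extended Euclidean algorithm to f(x) and a(x) in F_23[x]: f(x) = (8x + 14)·a(x) + (12x^2 + x + 10);  a(x) = (6x + 22)·(12x^2 + x + 10) + (14x + 18);  (12x^2 + x + 10) = (14x + 10)·(14x + 18) + (14). The last nonzero remainder is the constant 14 = gcd(f, a) in F_23. Back-substituting through the division chain expresses 14 = s(x)·a(x) + t(x)·f(x) with s(x) ≡ 18x^3 + 20x^2 + 12x + 1 (mod f), so (18x^3 + 20x^2 + 12x + 1)·a(x) ≡ 14 (mod f). Multiplying by 14^(-1) ≡ 5 in F_23 gives a(x)^(-1) ≡ 5·(18x^3 + 20x^2 + 12x + 1) ≡ 21x^3 + 8x^2 + 14x + 5 (mod f). Check: (3x^3 + 17x^2 + 4x + 8)·(21x^3 + 8x^2 + 14x + 5) = 17x^6 + 13x^5 + 9x^4 + 16x^3 + 21x^2 + 17x + 17 ≡ 1 (mod x^4 + 17x^3 + 6x^2 + 6x + 7).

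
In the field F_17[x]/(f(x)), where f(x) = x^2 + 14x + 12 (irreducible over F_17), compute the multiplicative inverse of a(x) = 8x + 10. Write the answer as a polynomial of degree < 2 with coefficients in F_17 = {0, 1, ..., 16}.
a(x)^(-1) ≡ 3x (mod f(x))

Since f is irreducible over F_17, F_17[x]/(f) is a field and a(x) ≠ 0 has an inverse. Apply the extended Euclidean algorithm to f(x) and a(x) in F_17[x]: f(x) = (15x)·a(x) + (12). The last nonzero remainder is the constant 12 = gcd(f, a) in F_17. Back-substituting through the division chain expresses 12 = s(x)·a(x) + t(x)·f(x) with s(x) ≡ 2x (mod f), so (2x)·a(x) ≡ 12 (mod f). Multiplying by 12^(-1) ≡ 10 in F_17 gives a(x)^(-1) ≡ 10·(2x) ≡ 3x (mod f). Check: (8x + 10)·(3x) = 7x^2 + 13x ≡ 1 (mod x^2 + 14x + 12).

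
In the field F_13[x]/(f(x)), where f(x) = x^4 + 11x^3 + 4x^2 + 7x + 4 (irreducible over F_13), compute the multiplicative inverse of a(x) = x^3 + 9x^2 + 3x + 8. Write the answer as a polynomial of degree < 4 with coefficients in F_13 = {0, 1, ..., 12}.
a(x)^(-1) ≡ 6x^3 + 5x^2 + 4x (mod f(x))

Since f is irreducible over F_13, F_13[x]/(f) is a field and a(x) ≠ 0 has an inverse. Apply the extended Euclidean algorithm to f(x) and a(x) in F_13[x]: f(x) = (x + 2)·a(x) + (9x^2 + 6x + 1);  a(x) = (3x + 12)·(9x^2 + 6x + 1) + (6x + 9);  (9x^2 + 6x + 1) = (8x + 2)·(6x + 9) + (9). The last nonzero remainder is the constant 9 = gcd(f, a) in F_13. Back-substituting through the division chain expresses 9 = s(x)·a(x) + t(x)·f(x) with s(x) ≡ 2x^3 + 6x^2 + 10x (mod f), so (2x^3 + 6x^2 + 10x)·a(x) ≡ 9 (mod f). Multiplying by 9^(-1) ≡ 3 in F_13 gives a(x)^(-1) ≡ 3·(2x^3 + 6x^2 + 10x) ≡ 6x^3 + 5x^2 + 4x (mod f). Check: (x^3 + 9x^2 + 3x + 8)·(6x^3 + 5x^2 + 4x) = 6x^6 + 7x^5 + 2x^4 + 8x^3 + 6x ≡ 1 (mod x^4 + 11x^3 + 4x^2 + 7x + 4).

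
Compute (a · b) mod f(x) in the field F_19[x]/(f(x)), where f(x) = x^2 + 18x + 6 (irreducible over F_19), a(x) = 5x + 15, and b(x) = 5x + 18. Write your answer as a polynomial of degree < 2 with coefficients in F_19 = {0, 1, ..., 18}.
a · b ≡ 6 (mod f(x))

Multiply in F_19[x]: a(x)·b(x) = (5x + 15)·(5x + 18) = 6x^2 + 13x + 4. This has degree ≥ 2, so divide by f(x) over F_19: 6x^2 + 13x + 4 = (6)·(x^2 + 18x + 6) + (6). Hence a·b ≡ 6 (mod f). (F_19[x]/(f) is a field with 19^2 = 361 elements since f is irreducible of degree 2.)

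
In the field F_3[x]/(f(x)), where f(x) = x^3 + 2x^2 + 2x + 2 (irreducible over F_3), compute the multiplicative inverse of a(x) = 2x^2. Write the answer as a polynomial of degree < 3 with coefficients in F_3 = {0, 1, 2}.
a(x)^(-1) ≡ x^2 + x (mod f(x))

Since f is irreducible over F_3, F_3[x]/(f) is a field and a(x) ≠ 0 has an inverse. Apply the extended Euclidean algorithm to f(x) and a(x) in F_3[x]: f(x) = (2x + 1)·a(x) + (2x + 2);  a(x) = (x + 2)·(2x + 2) + (2). The last nonzero remainder is the constant 2 = gcd(f, a) in F_3. Back-substituting through the division chain expresses 2 = s(x)·a(x) + t(x)·f(x) with s(x) ≡ 2x^2 + 2x (mod f), so (2x^2 + 2x)·a(x) ≡ 2 (mod f). Multiplying by 2^(-1) ≡ 2 in F_3 gives a(x)^(-1) ≡ 2·(2x^2 + 2x) ≡ x^2 + x (mod f). Check: (2x^2)·(x^2 + x) = 2x^4 + 2x^3 ≡ 1 (mod x^3 + 2x^2 + 2x + 2).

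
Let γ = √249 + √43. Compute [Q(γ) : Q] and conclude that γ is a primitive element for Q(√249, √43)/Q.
[Q(γ) : Q] = 4 (equivalently, Q(γ) = Q(√249, √43))

Obviously Q(γ) ⊆ Q(√249, √43), and [Q(√249, √43):Q] = 4 (since 249, 43 are distinct squarefree integers > 1 with 10707 not a perfect square). To show equality we compute the minimal polynomial of γ. From γ = √249 + √43: γ^2 = 249 + 2√(10707) + 43 = 292 + 2√(10707), so γ^2 - 292 = 2√(10707); squaring, (γ^2 - 292)^2 = 4·10707, i.e. γ^4 - 584γ^2 + 85264 - 42828 = 0, i.e. γ^4 - 584γ^2 + 42436 = 0. So γ is a root of x^4 - 584x^2 + 42436. This polynomial is irreducible over Q: it has no rational root (each ±√249 ± √43 is irrational), and any factorization into two quadratics over Q would force √(10707) ∈ Q (pairing opposite roots) or √249, √43 ∈ Q (other pairings), all impossible. Hence [Q(γ):Q] = 4 = [Q(√249, √43):Q], so Q(γ) = Q(√249, √43).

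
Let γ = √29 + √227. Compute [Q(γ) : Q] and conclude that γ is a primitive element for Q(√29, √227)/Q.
[Q(γ) : Q] = 4 (equivalently, Q(γ) = Q(√29, √227))

Obviously Q(γ) ⊆ Q(√29, √227), and [Q(√29, √227):Q] = 4 (since 29, 227 are distinct squarefree integers > 1 with 6583 not a perfect square). To show equality we compute the minimal polynomial of γ. From γ = √29 + √227: γ^2 = 29 + 2√(6583) + 227 = 256 + 2√(6583), so γ^2 - 256 = 2√(6583); squaring, (γ^2 - 256)^2 = 4·6583, i.e. γ^4 - 512γ^2 + 65536 - 26332 = 0, i.e. γ^4 - 512γ^2 + 39204 = 0. So γ is a root of x^4 - 512x^2 + 39204. This polynomial is irreducible over Q: it has no rational root (each ±√29 ± √227 is irrational), and any factorization into two quadratics over Q would force √(6583) ∈ Q (pairing opposite roots) or √29, √227 ∈ Q (other pairings), all impossible. Hence [Q(γ):Q] = 4 = [Q(√29, √227):Q], so Q(γ) = Q(√29, √227).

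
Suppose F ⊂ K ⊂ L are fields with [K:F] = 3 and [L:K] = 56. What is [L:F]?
[L:F] = 168

The tower law says that for any tower of field extensions F ⊂ K ⊂ L with finite degrees, [L:F] = [L:K] · [K:F]. Here this gives [L:F] = 56 · 3 = 168.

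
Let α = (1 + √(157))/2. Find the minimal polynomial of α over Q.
m_α(x) = x^2 - x - 39

From 2α - 1 = √(157), squaring gives (2α - 1)^2 = 157, i.e. 4α^2 - 4α + 1 = 157, so α^2 - α + (1 - 157)/4 = 0. Since 157 ≡ 1 (mod 4), (1 - 157)/4 = -39 ∈ Z. The polynomial x^2 - x - 39 has discriminant 1 - 4·(-39) = 157, which is not a perfect square in Q (d = 157 is squarefree and ≠ 1), so x^2 - x - 39 is irreducible over Q. It is the minimal polynomial of α.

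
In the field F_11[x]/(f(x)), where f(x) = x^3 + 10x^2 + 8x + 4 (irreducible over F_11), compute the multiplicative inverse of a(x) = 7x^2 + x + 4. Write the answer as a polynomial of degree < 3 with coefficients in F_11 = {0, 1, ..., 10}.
a(x)^(-1) ≡ 8x^2 + 2x + 4 (mod f(x))

Since f is irreducible over F_11, F_11[x]/(f) is a field and a(x) ≠ 0 has an inverse. Apply the extended Euclidean algorithm to f(x) and a(x) in F_11[x]: f(x) = (8x + 5)·a(x) + (4x + 6);  a(x) = (10x + 10)·(4x + 6) + (10). The last nonzero remainder is the constant 10 = gcd(f, a) in F_11. Back-substituting through the division chain expresses 10 = s(x)·a(x) + t(x)·f(x) with s(x) ≡ 3x^2 + 9x + 7 (mod f), so (3x^2 + 9x + 7)·a(x) ≡ 10 (mod f). Multiplying by 10^(-1) ≡ 10 in F_11 gives a(x)^(-1) ≡ 10·(3x^2 + 9x + 7) ≡ 8x^2 + 2x + 4 (mod f). Check: (7x^2 + x + 4)·(8x^2 + 2x + 4) = x^4 + 7x^2 + x + 5 ≡ 1 (mod x^3 + 10x^2 + 8x + 4).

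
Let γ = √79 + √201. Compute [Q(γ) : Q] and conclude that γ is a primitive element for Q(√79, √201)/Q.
[Q(γ) : Q] = 4 (equivalently, Q(γ) = Q(√79, √201))

Obviously Q(γ) ⊆ Q(√79, √201), and [Q(√79, √201):Q] = 4 (since 79, 201 are distinct squarefree integers > 1 with 15879 not a perfect square). To show equality we compute the minimal polynomial of γ. From γ = √79 + √201: γ^2 = 79 + 2√(15879) + 201 = 280 + 2√(15879), so γ^2 - 280 = 2√(15879); squaring, (γ^2 - 280)^2 = 4·15879, i.e. γ^4 - 560γ^2 + 78400 - 63516 = 0, i.e. γ^4 - 560γ^2 + 14884 = 0. So γ is a root of x^4 - 560x^2 + 14884. This polynomial is irreducible over Q: it has no rational root (each ±√79 ± √201 is irrational), and any factorization into two quadratics over Q would force √(15879) ∈ Q (pairing opposite roots) or √79, √201 ∈ Q (other pairings), all impossible. Hence [Q(γ):Q] = 4 = [Q(√79, √201):Q], so Q(γ) = Q(√79, √201).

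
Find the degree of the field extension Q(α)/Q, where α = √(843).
[Q(α):Q] = 2

[Q(α):Q] equals the degree of the minimal polynomial of α. Here α^2 = 843 and x^2 - 843 is irreducible (d = 843 is squarefree, ≠ 1, hence not a square), so deg(m_α) = 2. Thus [Q(α):Q] = 2.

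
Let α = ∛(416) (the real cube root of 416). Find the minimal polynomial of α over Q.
m_α(x) = x^3 - 416

α satisfies α^3 = 416, so x^3 - 416 annihilates α. By the rational root test, a rational root p/q (in lowest terms) of x^3 - 416 would satisfy p^3 = 416 q^3, forcing q = 1 and p^3 = 416; but 416 is not a perfect cube, contradiction. A monic cubic over Q with no rational root is irreducible (any nontrivial factorization would include a linear factor). Hence x^3 - 416 is the minimal polynomial of α, and in particular [Q(α):Q] = 3.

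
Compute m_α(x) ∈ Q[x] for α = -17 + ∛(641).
m_α(x) = x^3 + 51x^2 + 867x + 4272

Set β = α + 17 = ∛(641), so β^3 = 641. Then (α + 17)^3 - 641 = 0, i.e. α is a root of g(x) = (x + 17)^3 - 641 = x^3 + 51x^2 + 867x + 4272. Since g(x) = h(x + 17) where h(x) = x^3 - 641, and h is irreducible over Q (because 641 is not a perfect cube, so h has no rational root, and a monic cubic with no rational root is irreducible), g is also irreducible (irreducibility is preserved under the substitution x → x + 17). Hence m_α(x) = x^3 + 51x^2 + 867x + 4272.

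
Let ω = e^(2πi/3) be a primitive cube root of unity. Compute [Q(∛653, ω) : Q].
[Q(∛653, ω) : Q] = 6

[Q(∛653):Q] = 3 (min poly x^3 - 653, irreducible since 653 is not a perfect cube). [Q(ω):Q] = 2 (min poly x^2 + x + 1). Since Q(∛653) ⊂ R and ω ∉ R, we have ω ∉ Q(∛653), so x^2 + x + 1 remains irreducible over Q(∛653) and [Q(∛653, ω) : Q(∛653)] = 2. By the tower law, [Q(∛653, ω) : Q] = 3 · 2 = 6. (In fact Q(∛653, ω) is the splitting field of x^3 - 653 over Q.)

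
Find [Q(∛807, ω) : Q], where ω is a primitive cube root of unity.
[Q(∛807, ω) : Q] = 6

[Q(∛807):Q] = 3 (min poly x^3 - 807, irreducible since 807 is not a perfect cube). [Q(ω):Q] = 2 (min poly x^2 + x + 1). Since Q(∛807) ⊂ R and ω ∉ R, we have ω ∉ Q(∛807), so x^2 + x + 1 remains irreducible over Q(∛807) and [Q(∛807, ω) : Q(∛807)] = 2. By the tower law, [Q(∛807, ω) : Q] = 3 · 2 = 6. (In fact Q(∛807, ω) is the splitting field of x^3 - 807 over Q.)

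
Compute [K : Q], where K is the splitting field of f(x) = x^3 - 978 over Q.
[K : Q] = 6

The roots of x^3 - 978 are ∛978, ω∛978, ω^2∛978 where ω = e^(2πi/3) is a primitive cube root of unity, so K = Q(∛978, ω). Now [Q(∛978):Q] = 3 (since 978 is not a perfect cube, x^3 - 978 is irreducible) and [Q(ω):Q] = 2. Both 2 and 3 divide [K:Q], and [K:Q] ≤ 3·2 = 6, so [K:Q] = 6. (Equivalently: Q(∛978) ⊂ R but ω ∉ R, so [K : Q(∛978)] = 2.)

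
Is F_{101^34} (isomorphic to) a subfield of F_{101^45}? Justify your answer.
No: F_{101^34} is not a subfield of F_{101^45}

F_{p^m} embeds in F_{p^n} iff m | n. Here 34 ∤ 45 (since 45 = 1·34 + 11 with remainder 11 ≠ 0), so F_{101^34} is not a subfield of F_{101^45}. Equivalently: if it were, the tower law would give 34 = [F_{101^34}:F_101] dividing [F_{101^45}:F_101] = 45, contradiction.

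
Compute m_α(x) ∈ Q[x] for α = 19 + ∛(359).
m_α(x) = x^3 - 57x^2 + 1083x - 7218

Set β = α - 19 = ∛(359), so β^3 = 359. Then (α - 19)^3 - 359 = 0, i.e. α is a root of g(x) = (x - 19)^3 - 359 = x^3 - 57x^2 + 1083x - 7218. Since g(x) = h(x - 19) where h(x) = x^3 - 359, and h is irreducible over Q (because 359 is not a perfect cube, so h has no rational root, and a monic cubic with no rational root is irreducible), g is also irreducible (irreducibility is preserved under the substitution x → x - 19). Hence m_α(x) = x^3 - 57x^2 + 1083x - 7218.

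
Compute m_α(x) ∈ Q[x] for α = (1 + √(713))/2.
m_α(x) = x^2 - x - 178

From 2α - 1 = √(713), squaring gives (2α - 1)^2 = 713, i.e. 4α^2 - 4α + 1 = 713, so α^2 - α + (1 - 713)/4 = 0. Since 713 ≡ 1 (mod 4), (1 - 713)/4 = -178 ∈ Z. The polynomial x^2 - x - 178 has discriminant 1 - 4·(-178) = 713, which is not a perfect square in Q (d = 713 is squarefree and ≠ 1), so x^2 - x - 178 is irreducible over Q. It is the minimal polynomial of α.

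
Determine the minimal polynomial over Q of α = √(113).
m_α(x) = x^2 - 113

α satisfies α^2 - 113 = 0, so x^2 - 113 annihilates α. Since d = 113 is squarefree and ≠ 1, it is not a perfect square in Q, so x^2 - 113 has no rational root and is therefore irreducible over Q (a degree-2 polynomial over a field is irreducible iff it has no root). Hence m_α(x) = x^2 - 113.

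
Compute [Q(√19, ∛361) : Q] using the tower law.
[Q(√19, ∛361) : Q] = 6

Let L = Q(√19, ∛361). Since Q(√19) ⊂ L and [Q(√19):Q] = 2, the tower law gives 2 | [L:Q]. Likewise Q(∛361) ⊂ L with [Q(∛361):Q] = 3 (because 361 is not a perfect cube), so 3 | [L:Q]. As gcd(2,3) = 1, [L:Q] is divisible by 6. Conversely L is generated over Q by √19 and ∛361, so [L:Q] ≤ 2·3 = 6. Therefore [Q(√19, ∛361) : Q] = 6.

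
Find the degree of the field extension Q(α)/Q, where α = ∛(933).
[Q(α):Q] = 3

The minimal polynomial of α is x^3 - 933, irreducible over Q since 933 is not a perfect cube (so x^3 - 933 has no rational root). Hence [Q(α):Q] = deg(m_α) = 3.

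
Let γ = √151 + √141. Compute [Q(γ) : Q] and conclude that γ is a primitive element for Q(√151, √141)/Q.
[Q(γ) : Q] = 4 (equivalently, Q(γ) = Q(√151, √141))

Obviously Q(γ) ⊆ Q(√151, √141), and [Q(√151, √141):Q] = 4 (since 151, 141 are distinct squarefree integers > 1 with 21291 not a perfect square). To show equality we compute the minimal polynomial of γ. From γ = √151 + √141: γ^2 = 151 + 2√(21291) + 141 = 292 + 2√(21291), so γ^2 - 292 = 2√(21291); squaring, (γ^2 - 292)^2 = 4·21291, i.e. γ^4 - 584γ^2 + 85264 - 85164 = 0, i.e. γ^4 - 584γ^2 + 100 = 0. So γ is a root of x^4 - 584x^2 + 100. This polynomial is irreducible over Q: it has no rational root (each ±√151 ± √141 is irrational), and any factorization into two quadratics over Q would force √(21291) ∈ Q (pairing opposite roots) or √151, √141 ∈ Q (other pairings), all impossible. Hence [Q(γ):Q] = 4 = [Q(√151, √141):Q], so Q(γ) = Q(√151, √141).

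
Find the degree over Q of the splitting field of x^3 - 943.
[K : Q] = 6

The roots of x^3 - 943 are ∛943, ω∛943, ω^2∛943 where ω = e^(2πi/3) is a primitive cube root of unity, so K = Q(∛943, ω). Now [Q(∛943):Q] = 3 (since 943 is not a perfect cube, x^3 - 943 is irreducible) and [Q(ω):Q] = 2. Both 2 and 3 divide [K:Q], and [K:Q] ≤ 3·2 = 6, so [K:Q] = 6. (Equivalently: Q(∛943) ⊂ R but ω ∉ R, so [K : Q(∛943)] = 2.)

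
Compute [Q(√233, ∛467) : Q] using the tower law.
[Q(√233, ∛467) : Q] = 6

Let L = Q(√233, ∛467). Since Q(√233) ⊂ L and [Q(√233):Q] = 2, the tower law gives 2 | [L:Q]. Likewise Q(∛467) ⊂ L with [Q(∛467):Q] = 3 (because 467 is not a perfect cube), so 3 | [L:Q]. As gcd(2,3) = 1, [L:Q] is divisible by 6. Conversely L is generated over Q by √233 and ∛467, so [L:Q] ≤ 2·3 = 6. Therefore [Q(√233, ∛467) : Q] = 6.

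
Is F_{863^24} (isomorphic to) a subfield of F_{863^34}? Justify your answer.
No: F_{863^24} is not a subfield of F_{863^34}

F_{p^m} embeds in F_{p^n} iff m | n. Here 24 ∤ 34 (since 34 = 1·24 + 10 with remainder 10 ≠ 0), so F_{863^24} is not a subfield of F_{863^34}. Equivalently: if it were, the tower law would give 24 = [F_{863^24}:F_863] dividing [F_{863^34}:F_863] = 34, contradiction.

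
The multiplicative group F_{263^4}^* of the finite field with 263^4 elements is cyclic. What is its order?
|F_{263^4}^*| = 4784350560

F_{263^4} has 263^4 = 4784350561 elements; its multiplicative group consists of all nonzero elements, so |F_{263^4}^*| = 4784350561 - 1 = 4784350560. (It is cyclic since any finite subgroup of the multiplicative group of a field is cyclic.)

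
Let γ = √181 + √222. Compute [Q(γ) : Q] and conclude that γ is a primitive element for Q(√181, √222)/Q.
[Q(γ) : Q] = 4 (equivalently, Q(γ) = Q(√181, √222))

Obviously Q(γ) ⊆ Q(√181, √222), and [Q(√181, √222):Q] = 4 (since 181, 222 are distinct squarefree integers > 1 with 40182 not a perfect square). To show equality we compute the minimal polynomial of γ. From γ = √181 + √222: γ^2 = 181 + 2√(40182) + 222 = 403 + 2√(40182), so γ^2 - 403 = 2√(40182); squaring, (γ^2 - 403)^2 = 4·40182, i.e. γ^4 - 806γ^2 + 162409 - 160728 = 0, i.e. γ^4 - 806γ^2 + 1681 = 0. So γ is a root of x^4 - 806x^2 + 1681. This polynomial is irreducible over Q: it has no rational root (each ±√181 ± √222 is irrational), and any factorization into two quadratics over Q would force √(40182) ∈ Q (pairing opposite roots) or √181, √222 ∈ Q (other pairings), all impossible. Hence [Q(γ):Q] = 4 = [Q(√181, √222):Q], so Q(γ) = Q(√181, √222).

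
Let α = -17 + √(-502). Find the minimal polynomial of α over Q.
m_α(x) = x^2 + 34x + 791

From α + 17 = √(-502), squaring gives (α + 17)^2 = -502, i.e. α^2 + 34α + 289 = -502, so α^2 + 34α + 791 = 0. The discriminant of x^2 + 34x + 791 is (34)^2 - 4·(791) = 1156 - 3164 = -2008, and 4·(-502) is not a perfect square in Q since -502 is squarefree and ≠ 1. Hence x^2 + 34x + 791 is irreducible over Q and is the minimal polynomial of α.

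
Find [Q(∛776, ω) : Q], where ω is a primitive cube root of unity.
[Q(∛776, ω) : Q] = 6

[Q(∛776):Q] = 3 (min poly x^3 - 776, irreducible since 776 is not a perfect cube). [Q(ω):Q] = 2 (min poly x^2 + x + 1). Since Q(∛776) ⊂ R and ω ∉ R, we have ω ∉ Q(∛776), so x^2 + x + 1 remains irreducible over Q(∛776) and [Q(∛776, ω) : Q(∛776)] = 2. By the tower law, [Q(∛776, ω) : Q] = 3 · 2 = 6. (In fact Q(∛776, ω) is the splitting field of x^3 - 776 over Q.)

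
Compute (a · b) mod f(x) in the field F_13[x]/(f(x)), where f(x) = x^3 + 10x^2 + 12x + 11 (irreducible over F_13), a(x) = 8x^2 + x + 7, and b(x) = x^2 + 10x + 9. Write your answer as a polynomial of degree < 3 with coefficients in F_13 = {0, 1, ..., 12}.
a · b ≡ 9x^2 + 5x (mod f(x))

Multiply in F_13[x]: a(x)·b(x) = (8x^2 + x + 7)·(x^2 + 10x + 9) = 8x^4 + 3x^3 + 11x^2 + x + 11. This has degree ≥ 3, so divide by f(x) over F_13: 8x^4 + 3x^3 + 11x^2 + x + 11 = (8x + 1)·(x^3 + 10x^2 + 12x + 11) + (9x^2 + 5x). Hence a·b ≡ 9x^2 + 5x (mod f). (F_13[x]/(f) is a field with 13^3 = 2197 elements since f is irreducible of degree 3.)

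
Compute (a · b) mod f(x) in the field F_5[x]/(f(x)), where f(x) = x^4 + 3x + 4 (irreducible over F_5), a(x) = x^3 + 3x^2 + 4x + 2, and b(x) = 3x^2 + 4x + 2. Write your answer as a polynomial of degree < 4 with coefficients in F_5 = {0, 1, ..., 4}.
a · b ≡ x^3 + 4x^2 + 2 (mod f(x))

Multiply in F_5[x]: a(x)·b(x) = (x^3 + 3x^2 + 4x + 2)·(3x^2 + 4x + 2) = 3x^5 + 3x^4 + x^3 + 3x^2 + x + 4. This has degree ≥ 4, so divide by f(x) over F_5: 3x^5 + 3x^4 + x^3 + 3x^2 + x + 4 = (3x + 3)·(x^4 + 3x + 4) + (x^3 + 4x^2 + 2). Hence a·b ≡ x^3 + 4x^2 + 2 (mod f). (F_5[x]/(f) is a field with 5^4 = 625 elements since f is irreducible of degree 4.)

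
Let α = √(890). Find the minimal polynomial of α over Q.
m_α(x) = x^2 - 890

α satisfies α^2 - 890 = 0, so x^2 - 890 annihilates α. Since d = 890 is squarefree and ≠ 1, it is not a perfect square in Q, so x^2 - 890 has no rational root and is therefore irreducible over Q (a degree-2 polynomial over a field is irreducible iff it has no root). Hence m_α(x) = x^2 - 890.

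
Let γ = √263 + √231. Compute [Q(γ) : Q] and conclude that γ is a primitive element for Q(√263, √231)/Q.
[Q(γ) : Q] = 4 (equivalently, Q(γ) = Q(√263, √231))

Obviously Q(γ) ⊆ Q(√263, √231), and [Q(√263, √231):Q] = 4 (since 263, 231 are distinct squarefree integers > 1 with 60753 not a perfect square). To show equality we compute the minimal polynomial of γ. From γ = √263 + √231: γ^2 = 263 + 2√(60753) + 231 = 494 + 2√(60753), so γ^2 - 494 = 2√(60753); squaring, (γ^2 - 494)^2 = 4·60753, i.e. γ^4 - 988γ^2 + 244036 - 243012 = 0, i.e. γ^4 - 988γ^2 + 1024 = 0. So γ is a root of x^4 - 988x^2 + 1024. This polynomial is irreducible over Q: it has no rational root (each ±√263 ± √231 is irrational), and any factorization into two quadratics over Q would force √(60753) ∈ Q (pairing opposite roots) or √263, √231 ∈ Q (other pairings), all impossible. Hence [Q(γ):Q] = 4 = [Q(√263, √231):Q], so Q(γ) = Q(√263, √231).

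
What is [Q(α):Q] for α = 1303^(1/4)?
[Q(α):Q] = 4

α is a root of x^4 - 1303. By Eisenstein's criterion at the prime p = 1303 (which divides the constant term 1303 but p^2 = 1697809 does not, since 1303 is squarefree), x^4 - 1303 is irreducible over Q. Hence [Q(α):Q] = 4.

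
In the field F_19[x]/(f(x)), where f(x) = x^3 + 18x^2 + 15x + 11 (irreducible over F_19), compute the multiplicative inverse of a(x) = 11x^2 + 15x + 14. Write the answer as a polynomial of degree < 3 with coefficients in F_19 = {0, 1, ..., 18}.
a(x)^(-1) ≡ 4x^2 + 12x + 5 (mod f(x))

Since f is irreducible over F_19, F_19[x]/(f) is a field and a(x) ≠ 0 has an inverse. Apply the extended Euclidean algorithm to f(x) and a(x) in F_19[x]: f(x) = (7x + 18)·a(x) + (8x + 6);  a(x) = (18x + 5)·(8x + 6) + (3). The last nonzero remainder is the constant 3 = gcd(f, a) in F_19. Back-substituting through the division chain expresses 3 = s(x)·a(x) + t(x)·f(x) with s(x) ≡ 12x^2 + 17x + 15 (mod f), so (12x^2 + 17x + 15)·a(x) ≡ 3 (mod f). Multiplying by 3^(-1) ≡ 13 in F_19 gives a(x)^(-1) ≡ 13·(12x^2 + 17x + 15) ≡ 4x^2 + 12x + 5 (mod f). Check: (11x^2 + 15x + 14)·(4x^2 + 12x + 5) = 6x^4 + 2x^3 + 6x^2 + 15x + 13 ≡ 1 (mod x^3 + 18x^2 + 15x + 11).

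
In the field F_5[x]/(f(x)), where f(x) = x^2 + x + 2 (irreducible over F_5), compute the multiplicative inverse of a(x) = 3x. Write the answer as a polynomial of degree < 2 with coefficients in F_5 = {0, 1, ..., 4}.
a(x)^(-1) ≡ 4x + 4 (mod f(x))

Since f is irreducible over F_5, F_5[x]/(f) is a field and a(x) ≠ 0 has an inverse. Apply the extended Euclidean algorithm to f(x) and a(x) in F_5[x]: f(x) = (2x + 2)·a(x) + (2). The last nonzero remainder is the constant 2 = gcd(f, a) in F_5. Back-substituting through the division chain expresses 2 = s(x)·a(x) + t(x)·f(x) with s(x) ≡ 3x + 3 (mod f), so (3x + 3)·a(x) ≡ 2 (mod f). Multiplying by 2^(-1) ≡ 3 in F_5 gives a(x)^(-1) ≡ 3·(3x + 3) ≡ 4x + 4 (mod f). Check: (3x)·(4x + 4) = 2x^2 + 2x ≡ 1 (mod x^2 + x + 2).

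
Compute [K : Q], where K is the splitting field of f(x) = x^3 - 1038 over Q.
[K : Q] = 6

The roots of x^3 - 1038 are ∛1038, ω∛1038, ω^2∛1038 where ω = e^(2πi/3) is a primitive cube root of unity, so K = Q(∛1038, ω). Now [Q(∛1038):Q] = 3 (since 1038 is not a perfect cube, x^3 - 1038 is irreducible) and [Q(ω):Q] = 2. Both 2 and 3 divide [K:Q], and [K:Q] ≤ 3·2 = 6, so [K:Q] = 6. (Equivalently: Q(∛1038) ⊂ R but ω ∉ R, so [K : Q(∛1038)] = 2.)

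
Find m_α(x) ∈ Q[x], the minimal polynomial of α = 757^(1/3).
m_α(x) = x^3 - 757

α satisfies α^3 = 757, so x^3 - 757 annihilates α. By the rational root test, a rational root p/q (in lowest terms) of x^3 - 757 would satisfy p^3 = 757 q^3, forcing q = 1 and p^3 = 757; but 757 is not a perfect cube, contradiction. A monic cubic over Q with no rational root is irreducible (any nontrivial factorization would include a linear factor). Hence x^3 - 757 is the minimal polynomial of α, and in particular [Q(α):Q] = 3.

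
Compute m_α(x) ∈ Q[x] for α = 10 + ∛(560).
m_α(x) = x^3 - 30x^2 + 300x - 1560

Set β = α - 10 = ∛(560), so β^3 = 560. Then (α - 10)^3 - 560 = 0, i.e. α is a root of g(x) = (x - 10)^3 - 560 = x^3 - 30x^2 + 300x - 1560. Since g(x) = h(x - 10) where h(x) = x^3 - 560, and h is irreducible over Q (because 560 is not a perfect cube, so h has no rational root, and a monic cubic with no rational root is irreducible), g is also irreducible (irreducibility is preserved under the substitution x → x - 10). Hence m_α(x) = x^3 - 30x^2 + 300x - 1560.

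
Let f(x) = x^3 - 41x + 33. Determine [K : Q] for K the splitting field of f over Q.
[K : Q] = 6

By the rational root test, any rational root of the monic integer polynomial f(x) = x^3 - 41x + 33 must be an integer dividing the constant term 33, i.e. one of ±{1, 3, 11, 33}. Evaluating: f(1) = -7, f(-1) = 73, f(3) = -63, f(-3) = 129, f(11) = 913, f(-11) = -847, f(33) = 34617, f(-33) = -34551; none is 0, so f has no rational root and is therefore irreducible over Q (a cubic with no linear factor over a field is irreducible). For an irreducible cubic, the Galois group is A_3 or S_3 according as the discriminant disc(f) = -4a^3 - 27b^2 = -4·(-41)^3 - 27·(33)^2 = 246281 is or is not a square in Q. Here disc(f) = 246281 is not a perfect square in Q, so the Galois group of f over Q is not contained in A_3 and must be all of S_3. The splitting field has degree |S_3| = 6 over Q, so [K : Q] = 6.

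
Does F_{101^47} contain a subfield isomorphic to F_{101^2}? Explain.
No: F_{101^2} is not a subfield of F_{101^47}

F_{p^m} embeds in F_{p^n} iff m | n. Here 2 ∤ 47 (since 47 = 23·2 + 1 with remainder 1 ≠ 0), so F_{101^2} is not a subfield of F_{101^47}. Equivalently: if it were, the tower law would give 2 = [F_{101^2}:F_101] dividing [F_{101^47}:F_101] = 47, contradiction.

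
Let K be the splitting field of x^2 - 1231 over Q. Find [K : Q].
[K : Q] = 2

f(x) = x^2 - 1231 factors as (x - √1231)(x + √1231). The splitting field is K = Q(√1231). Since 1231 is squarefree and > 1, it is not a perfect square, so x^2 - 1231 is irreducible over Q and [Q(√1231) : Q] = 2. Hence [K : Q] = 2.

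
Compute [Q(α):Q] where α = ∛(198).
[Q(α):Q] = 3

The minimal polynomial of α is x^3 - 198, irreducible over Q since 198 is not a perfect cube (so x^3 - 198 has no rational root). Hence [Q(α):Q] = deg(m_α) = 3.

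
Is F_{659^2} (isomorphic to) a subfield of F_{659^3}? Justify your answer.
No: F_{659^2} is not a subfield of F_{659^3}

F_{p^m} embeds in F_{p^n} iff m | n. Here 2 ∤ 3 (since 3 = 1·2 + 1 with remainder 1 ≠ 0), so F_{659^2} is not a subfield of F_{659^3}. Equivalently: if it were, the tower law would give 2 = [F_{659^2}:F_659] dividing [F_{659^3}:F_659] = 3, contradiction.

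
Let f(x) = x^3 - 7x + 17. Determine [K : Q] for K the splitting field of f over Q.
[K : Q] = 6

By the rational root test, any rational root of the monic integer polynomial f(x) = x^3 - 7x + 17 must be an integer dividing the constant term 17, i.e. one of ±{1, 17}. Evaluating: f(1) = 11, f(-1) = 23, f(17) = 4811, f(-17) = -4777; none is 0, so f has no rational root and is therefore irreducible over Q (a cubic with no linear factor over a field is irreducible). For an irreducible cubic, the Galois group is A_3 or S_3 according as the discriminant disc(f) = -4a^3 - 27b^2 = -4·(-7)^3 - 27·(17)^2 = -6431 is or is not a square in Q. Here disc(f) = -6431 is not a perfect square in Q, so the Galois group of f over Q is not contained in A_3 and must be all of S_3. The splitting field has degree |S_3| = 6 over Q, so [K : Q] = 6.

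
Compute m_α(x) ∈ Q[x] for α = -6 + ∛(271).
m_α(x) = x^3 + 18x^2 + 108x - 55

Set β = α + 6 = ∛(271), so β^3 = 271. Then (α + 6)^3 - 271 = 0, i.e. α is a root of g(x) = (x + 6)^3 - 271 = x^3 + 18x^2 + 108x - 55. Since g(x) = h(x + 6) where h(x) = x^3 - 271, and h is irreducible over Q (because 271 is not a perfect cube, so h has no rational root, and a monic cubic with no rational root is irreducible), g is also irreducible (irreducibility is preserved under the substitution x → x + 6). Hence m_α(x) = x^3 + 18x^2 + 108x - 55.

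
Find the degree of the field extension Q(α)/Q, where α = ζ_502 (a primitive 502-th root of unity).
[Q(α):Q] = 250

The minimal polynomial of ζ_502 over Q is the 502-th cyclotomic polynomial Φ_502(x), which is irreducible over Q and has degree φ(502) = 250. Hence [Q(α):Q] = φ(502) = 250.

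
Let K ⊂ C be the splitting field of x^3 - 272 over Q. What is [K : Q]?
[K : Q] = 6

The roots of x^3 - 272 are ∛272, ω∛272, ω^2∛272 where ω = e^(2πi/3) is a primitive cube root of unity, so K = Q(∛272, ω). Now [Q(∛272):Q] = 3 (since 272 is not a perfect cube, x^3 - 272 is irreducible) and [Q(ω):Q] = 2. Both 2 and 3 divide [K:Q], and [K:Q] ≤ 3·2 = 6, so [K:Q] = 6. (Equivalently: Q(∛272) ⊂ R but ω ∉ R, so [K : Q(∛272)] = 2.)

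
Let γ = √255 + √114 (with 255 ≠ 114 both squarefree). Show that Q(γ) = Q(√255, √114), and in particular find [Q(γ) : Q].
[Q(γ) : Q] = 4 (equivalently, Q(γ) = Q(√255, √114))

Obviously Q(γ) ⊆ Q(√255, √114), and [Q(√255, √114):Q] = 4 (since 255, 114 are distinct squarefree integers > 1 with 29070 not a perfect square). To show equality we compute the minimal polynomial of γ. From γ = √255 + √114: γ^2 = 255 + 2√(29070) + 114 = 369 + 2√(29070), so γ^2 - 369 = 2√(29070); squaring, (γ^2 - 369)^2 = 4·29070, i.e. γ^4 - 738γ^2 + 136161 - 116280 = 0, i.e. γ^4 - 738γ^2 + 19881 = 0. So γ is a root of x^4 - 738x^2 + 19881. This polynomial is irreducible over Q: it has no rational root (each ±√255 ± √114 is irrational), and any factorization into two quadratics over Q would force √(29070) ∈ Q (pairing opposite roots) or √255, √114 ∈ Q (other pairings), all impossible. Hence [Q(γ):Q] = 4 = [Q(√255, √114):Q], so Q(γ) = Q(√255, √114).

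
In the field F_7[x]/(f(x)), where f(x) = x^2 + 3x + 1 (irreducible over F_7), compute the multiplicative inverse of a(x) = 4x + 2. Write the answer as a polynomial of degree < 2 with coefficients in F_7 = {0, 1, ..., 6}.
a(x)^(-1) ≡ x + 6 (mod f(x))

Since f is irreducible over F_7, F_7[x]/(f) is a field and a(x) ≠ 0 has an inverse. Apply the extended Euclidean algorithm to f(x) and a(x) in F_7[x]: f(x) = (2x + 5)·a(x) + (5). The last nonzero remainder is the constant 5 = gcd(f, a) in F_7. Back-substituting through the division chain expresses 5 = s(x)·a(x) + t(x)·f(x) with s(x) ≡ 5x + 2 (mod f), so (5x + 2)·a(x) ≡ 5 (mod f). Multiplying by 5^(-1) ≡ 3 in F_7 gives a(x)^(-1) ≡ 3·(5x + 2) ≡ x + 6 (mod f). Check: (4x + 2)·(x + 6) = 4x^2 + 5x + 5 ≡ 1 (mod x^2 + 3x + 1).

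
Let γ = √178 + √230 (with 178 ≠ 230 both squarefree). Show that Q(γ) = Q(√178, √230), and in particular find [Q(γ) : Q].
[Q(γ) : Q] = 4 (equivalently, Q(γ) = Q(√178, √230))

Obviously Q(γ) ⊆ Q(√178, √230), and [Q(√178, √230):Q] = 4 (since 178, 230 are distinct squarefree integers > 1 with 40940 not a perfect square). To show equality we compute the minimal polynomial of γ. From γ = √178 + √230: γ^2 = 178 + 2√(40940) + 230 = 408 + 2√(40940), so γ^2 - 408 = 2√(40940); squaring, (γ^2 - 408)^2 = 4·40940, i.e. γ^4 - 816γ^2 + 166464 - 163760 = 0, i.e. γ^4 - 816γ^2 + 2704 = 0. So γ is a root of x^4 - 816x^2 + 2704. This polynomial is irreducible over Q: it has no rational root (each ±√178 ± √230 is irrational), and any factorization into two quadratics over Q would force √(40940) ∈ Q (pairing opposite roots) or √178, √230 ∈ Q (other pairings), all impossible. Hence [Q(γ):Q] = 4 = [Q(√178, √230):Q], so Q(γ) = Q(√178, √230).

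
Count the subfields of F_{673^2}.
F_{673^2} has 2 subfields

The subfields of F_{p^n} are exactly the fields F_{p^d} for d | n (each is the fixed field of the unique index-d subgroup of Gal(F_{p^n}/F_p) ≅ Z/nZ). The divisors of n = 2 are {1, 2}, giving 2 subfields: F_{673^1}, F_{673^2}.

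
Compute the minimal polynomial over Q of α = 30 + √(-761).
m_α(x) = x^2 - 60x + 1661

From α - 30 = √(-761), squaring gives (α - 30)^2 = -761, i.e. α^2 - 60α + 900 = -761, so α^2 - 60α + 1661 = 0. The discriminant of x^2 - 60x + 1661 is (-60)^2 - 4·(1661) = 3600 - 6644 = -3044, and 4·(-761) is not a perfect square in Q since -761 is squarefree and ≠ 1. Hence x^2 - 60x + 1661 is irreducible over Q and is the minimal polynomial of α.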